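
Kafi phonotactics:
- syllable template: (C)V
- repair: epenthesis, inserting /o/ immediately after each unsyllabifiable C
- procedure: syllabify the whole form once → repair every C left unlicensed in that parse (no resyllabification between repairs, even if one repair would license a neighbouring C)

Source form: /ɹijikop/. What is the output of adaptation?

Syllabifying with onset maximization leaves /p/ stranded (no codas are permitted; onsets are limited to one consonant).
Epenthesis after each stranded consonant: /p/ → /po/.

ɹijikopo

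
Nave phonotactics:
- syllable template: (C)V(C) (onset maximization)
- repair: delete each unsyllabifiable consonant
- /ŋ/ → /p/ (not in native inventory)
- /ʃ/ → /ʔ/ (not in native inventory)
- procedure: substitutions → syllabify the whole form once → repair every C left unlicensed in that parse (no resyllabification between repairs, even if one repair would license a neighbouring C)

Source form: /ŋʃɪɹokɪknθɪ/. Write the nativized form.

Substitution: /ŋ/ → /p/, /ʃ/ → /ʔ/, giving /pʔɪɹokɪknθɪ/.
Syllabifying with onset maximization leaves /p/, /n/ stranded (at most one coda consonant is licensed; onsets are limited to one consonant).
Deleting the stranded consonants removes /p/, /n/.

ʔɪɹokɪkθɪ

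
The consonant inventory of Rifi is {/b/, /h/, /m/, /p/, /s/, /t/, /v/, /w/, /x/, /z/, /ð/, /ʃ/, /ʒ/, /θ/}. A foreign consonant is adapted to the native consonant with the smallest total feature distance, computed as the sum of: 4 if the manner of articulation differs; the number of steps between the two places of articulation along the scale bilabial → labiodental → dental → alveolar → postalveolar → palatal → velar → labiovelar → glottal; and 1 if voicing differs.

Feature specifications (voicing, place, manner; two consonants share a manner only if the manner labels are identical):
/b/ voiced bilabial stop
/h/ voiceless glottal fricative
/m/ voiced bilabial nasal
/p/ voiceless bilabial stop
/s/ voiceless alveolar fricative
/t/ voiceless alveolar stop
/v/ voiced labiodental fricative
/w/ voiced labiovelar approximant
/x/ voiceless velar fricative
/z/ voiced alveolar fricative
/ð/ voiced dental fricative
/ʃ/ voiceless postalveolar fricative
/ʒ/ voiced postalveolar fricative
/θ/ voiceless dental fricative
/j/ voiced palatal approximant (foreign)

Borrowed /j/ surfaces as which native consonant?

/w/ is closest: same manner (approximant), place distance 2 (palatal→labiovelar), same voicing; total 2. Next closest is /ʒ/ at distance 5.

w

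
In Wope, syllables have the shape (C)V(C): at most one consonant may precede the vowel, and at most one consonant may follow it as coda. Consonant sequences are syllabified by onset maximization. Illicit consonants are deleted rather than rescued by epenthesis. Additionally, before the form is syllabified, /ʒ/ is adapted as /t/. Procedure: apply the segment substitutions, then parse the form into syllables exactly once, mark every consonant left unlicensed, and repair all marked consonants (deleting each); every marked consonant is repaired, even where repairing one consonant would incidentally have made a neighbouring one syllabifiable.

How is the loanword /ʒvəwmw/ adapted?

vəw

Substitution: /ʒ/ → /t/, giving /tvəwmw/.
Syllabifying with onset maximization leaves /t/, /m/, /w/ stranded (at most one coda consonant is licensed; onsets are limited to one consonant).
Deletion applies to /t/, /m/, /w/.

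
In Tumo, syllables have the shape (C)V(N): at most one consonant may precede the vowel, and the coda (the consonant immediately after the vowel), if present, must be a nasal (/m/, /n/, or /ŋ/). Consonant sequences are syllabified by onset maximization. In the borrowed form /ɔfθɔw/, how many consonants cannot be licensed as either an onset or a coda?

2

Under (C)V(N), the unsyllabifiable consonants are /f/, /w/ (only a nasal (/m/, /n/, or /ŋ/) is licensed in coda position; onsets are limited to one consonant).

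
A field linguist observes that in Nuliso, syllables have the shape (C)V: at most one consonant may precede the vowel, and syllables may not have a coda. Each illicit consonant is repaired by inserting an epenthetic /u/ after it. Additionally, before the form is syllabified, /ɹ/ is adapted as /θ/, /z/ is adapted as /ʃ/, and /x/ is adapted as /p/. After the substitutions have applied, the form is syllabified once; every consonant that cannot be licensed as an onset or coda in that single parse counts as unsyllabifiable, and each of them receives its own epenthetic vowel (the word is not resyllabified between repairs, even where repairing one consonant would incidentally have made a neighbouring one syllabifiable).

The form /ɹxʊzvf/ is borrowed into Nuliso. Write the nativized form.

Substitution: /ɹ/ → /θ/, /x/ → /p/, /z/ → /ʃ/, giving /θpʊʃvf/.
Under (C)V, the unsyllabifiable consonants are /θ/, /ʃ/, /v/, /f/ (no codas are permitted; onsets are limited to one consonant).
Inserting the epenthetic vowel yields /θ/ → /θu/, /ʃ/ → /ʃu/, /v/ → /vu/, /f/ → /fu/.

θupʊʃuvufu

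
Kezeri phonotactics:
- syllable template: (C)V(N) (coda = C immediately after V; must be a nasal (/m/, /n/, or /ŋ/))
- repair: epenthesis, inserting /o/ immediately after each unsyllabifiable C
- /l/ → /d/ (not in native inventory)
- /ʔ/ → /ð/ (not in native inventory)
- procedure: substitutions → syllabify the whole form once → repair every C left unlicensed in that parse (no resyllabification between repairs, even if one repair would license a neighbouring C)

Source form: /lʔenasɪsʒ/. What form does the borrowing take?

Substitution: /l/ → /d/, /ʔ/ → /ð/, giving /dðenasɪsʒ/.
Syllabifying with onset maximization leaves /d/, /s/, /ʒ/ stranded (only a nasal (/m/, /n/, or /ŋ/) is licensed in coda position; onsets are limited to one consonant).
Epenthesis after each stranded consonant: /d/ → /do/, /s/ → /so/, /ʒ/ → /ʒo/.

doðenasɪsoʒo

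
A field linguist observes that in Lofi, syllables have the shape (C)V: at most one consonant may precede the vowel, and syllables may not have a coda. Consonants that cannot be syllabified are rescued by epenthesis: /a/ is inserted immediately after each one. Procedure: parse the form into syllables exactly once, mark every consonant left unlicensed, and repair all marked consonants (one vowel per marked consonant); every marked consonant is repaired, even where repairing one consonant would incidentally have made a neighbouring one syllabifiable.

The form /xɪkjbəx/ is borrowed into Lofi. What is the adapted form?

The consonants /k/, /j/, /x/ cannot be parsed into a legal (C)V syllable (no codas are permitted; onsets are limited to one consonant).
Each unlicensed consonant becomes the onset of a new syllable: /k/ → /ka/, /j/ → /ja/, /x/ → /xa/.

xɪkajabəxa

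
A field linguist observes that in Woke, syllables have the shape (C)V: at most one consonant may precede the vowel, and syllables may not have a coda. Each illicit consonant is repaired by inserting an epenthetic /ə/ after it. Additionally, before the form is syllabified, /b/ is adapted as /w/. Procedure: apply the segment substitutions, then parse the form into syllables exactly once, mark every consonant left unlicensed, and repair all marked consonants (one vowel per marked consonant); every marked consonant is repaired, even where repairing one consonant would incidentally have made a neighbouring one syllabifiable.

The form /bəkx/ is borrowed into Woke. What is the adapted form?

wəkəxə

Substitution: /b/ → /w/, giving /wəkx/.
Syllabifying with onset maximization leaves /k/, /x/ stranded (no codas are permitted; onsets are limited to one consonant).
Each unlicensed consonant becomes the onset of a new syllable: /k/ → /kə/, /x/ → /xə/.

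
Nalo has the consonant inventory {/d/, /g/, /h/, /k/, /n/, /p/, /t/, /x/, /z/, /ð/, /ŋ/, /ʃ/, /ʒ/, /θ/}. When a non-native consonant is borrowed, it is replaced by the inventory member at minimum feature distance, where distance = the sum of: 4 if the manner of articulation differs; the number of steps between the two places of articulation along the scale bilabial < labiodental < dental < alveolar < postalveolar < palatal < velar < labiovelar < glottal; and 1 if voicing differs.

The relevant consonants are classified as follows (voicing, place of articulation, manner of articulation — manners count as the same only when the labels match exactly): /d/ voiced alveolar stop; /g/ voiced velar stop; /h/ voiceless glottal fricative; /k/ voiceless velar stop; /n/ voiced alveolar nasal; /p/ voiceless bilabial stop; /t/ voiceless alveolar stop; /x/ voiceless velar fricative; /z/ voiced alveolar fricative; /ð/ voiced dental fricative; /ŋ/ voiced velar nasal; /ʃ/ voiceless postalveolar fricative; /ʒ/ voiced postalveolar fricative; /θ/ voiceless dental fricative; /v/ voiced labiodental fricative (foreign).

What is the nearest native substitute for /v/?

ð

/ð/ is closest: same manner (fricative), place distance 1 (labiodental→dental), same voicing; total 1. Next closest is /z/ at distance 2.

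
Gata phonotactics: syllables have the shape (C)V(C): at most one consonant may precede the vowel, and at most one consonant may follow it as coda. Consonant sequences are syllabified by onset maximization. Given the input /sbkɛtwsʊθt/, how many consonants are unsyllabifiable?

The consonants /s/, /b/, /w/, /t/ cannot be parsed into a legal (C)V(C) syllable (at most one coda consonant is licensed; onsets are limited to one consonant).

4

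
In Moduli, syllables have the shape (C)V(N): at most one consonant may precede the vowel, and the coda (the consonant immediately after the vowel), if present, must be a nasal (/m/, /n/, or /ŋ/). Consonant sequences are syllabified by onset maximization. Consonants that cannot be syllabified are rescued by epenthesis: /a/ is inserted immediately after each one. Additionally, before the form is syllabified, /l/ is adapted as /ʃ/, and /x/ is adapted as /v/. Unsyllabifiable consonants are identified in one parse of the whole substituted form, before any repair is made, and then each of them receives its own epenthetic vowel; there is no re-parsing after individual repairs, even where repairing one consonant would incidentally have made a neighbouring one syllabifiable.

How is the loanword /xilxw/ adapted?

viʃavawa

Substitution: /x/ → /v/, /l/ → /ʃ/, giving /viʃvw/.
The consonants /ʃ/, /v/, /w/ cannot be parsed into a legal (C)V(N) syllable (only a nasal (/m/, /n/, or /ŋ/) is licensed in coda position; onsets are limited to one consonant).
Epenthesis after each stranded consonant: /ʃ/ → /ʃa/, /v/ → /va/, /w/ → /wa/.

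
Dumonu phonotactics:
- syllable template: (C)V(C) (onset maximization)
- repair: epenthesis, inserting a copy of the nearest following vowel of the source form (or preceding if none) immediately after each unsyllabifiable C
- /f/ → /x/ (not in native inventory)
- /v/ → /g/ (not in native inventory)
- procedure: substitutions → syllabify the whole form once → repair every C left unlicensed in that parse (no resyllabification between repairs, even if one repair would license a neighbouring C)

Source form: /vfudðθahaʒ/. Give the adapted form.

guxudðaθahaʒ

Substitution: /v/ → /g/, /f/ → /x/, giving /gxudðθahaʒ/.
Syllabifying with onset maximization leaves /g/, /ð/ stranded (at most one coda consonant is licensed; onsets are limited to one consonant).
Each unlicensed consonant becomes the onset of a new syllable: /g/ → /gu/, /ð/ → /ða/.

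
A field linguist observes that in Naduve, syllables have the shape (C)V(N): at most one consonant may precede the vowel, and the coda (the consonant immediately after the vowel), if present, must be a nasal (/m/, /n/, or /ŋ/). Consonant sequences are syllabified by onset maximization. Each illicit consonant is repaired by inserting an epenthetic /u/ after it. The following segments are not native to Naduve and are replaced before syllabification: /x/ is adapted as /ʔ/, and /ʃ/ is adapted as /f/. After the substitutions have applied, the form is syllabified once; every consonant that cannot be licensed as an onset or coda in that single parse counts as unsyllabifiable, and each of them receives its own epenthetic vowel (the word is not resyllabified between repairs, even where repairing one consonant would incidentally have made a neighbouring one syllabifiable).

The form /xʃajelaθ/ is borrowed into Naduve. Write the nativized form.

ʔufajelaθu

Substitution: /x/ → /ʔ/, /ʃ/ → /f/, giving /ʔfajelaθ/.
Under (C)V(N), the unsyllabifiable consonants are /ʔ/, /θ/ (only a nasal (/m/, /n/, or /ŋ/) is licensed in coda position; onsets are limited to one consonant).
Each unlicensed consonant becomes the onset of a new syllable: /ʔ/ → /ʔu/, /θ/ → /θu/.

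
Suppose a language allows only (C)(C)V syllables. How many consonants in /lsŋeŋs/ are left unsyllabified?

The consonants /l/, /ŋ/, /s/ cannot be parsed into a legal (C)(C)V syllable (no codas are permitted; onsets may contain at most 2 consonants).

3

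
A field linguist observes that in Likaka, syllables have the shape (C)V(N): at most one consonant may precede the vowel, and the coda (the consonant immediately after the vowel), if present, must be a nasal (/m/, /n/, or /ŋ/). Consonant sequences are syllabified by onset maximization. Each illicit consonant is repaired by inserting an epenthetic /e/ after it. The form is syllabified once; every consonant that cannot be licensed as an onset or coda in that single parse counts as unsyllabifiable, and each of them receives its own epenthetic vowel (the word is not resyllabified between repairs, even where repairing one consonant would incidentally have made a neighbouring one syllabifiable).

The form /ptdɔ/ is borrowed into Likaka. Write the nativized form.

The consonants /p/, /t/ cannot be parsed into a legal (C)V(N) syllable (only a nasal (/m/, /n/, or /ŋ/) is licensed in coda position; onsets are limited to one consonant).
Each unlicensed consonant becomes the onset of a new syllable: /p/ → /pe/, /t/ → /te/.

petedɔ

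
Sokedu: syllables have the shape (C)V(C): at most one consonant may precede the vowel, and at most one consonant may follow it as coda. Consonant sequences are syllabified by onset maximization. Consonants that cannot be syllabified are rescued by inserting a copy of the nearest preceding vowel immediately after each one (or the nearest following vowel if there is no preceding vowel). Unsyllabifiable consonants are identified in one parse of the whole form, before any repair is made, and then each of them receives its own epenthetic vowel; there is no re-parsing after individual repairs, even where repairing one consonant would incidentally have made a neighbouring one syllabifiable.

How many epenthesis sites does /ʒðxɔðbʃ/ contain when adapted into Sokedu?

The unsyllabifiable consonants are /ʒ/, /ð/, /b/, /ʃ/; each receives one epenthetic vowel.

4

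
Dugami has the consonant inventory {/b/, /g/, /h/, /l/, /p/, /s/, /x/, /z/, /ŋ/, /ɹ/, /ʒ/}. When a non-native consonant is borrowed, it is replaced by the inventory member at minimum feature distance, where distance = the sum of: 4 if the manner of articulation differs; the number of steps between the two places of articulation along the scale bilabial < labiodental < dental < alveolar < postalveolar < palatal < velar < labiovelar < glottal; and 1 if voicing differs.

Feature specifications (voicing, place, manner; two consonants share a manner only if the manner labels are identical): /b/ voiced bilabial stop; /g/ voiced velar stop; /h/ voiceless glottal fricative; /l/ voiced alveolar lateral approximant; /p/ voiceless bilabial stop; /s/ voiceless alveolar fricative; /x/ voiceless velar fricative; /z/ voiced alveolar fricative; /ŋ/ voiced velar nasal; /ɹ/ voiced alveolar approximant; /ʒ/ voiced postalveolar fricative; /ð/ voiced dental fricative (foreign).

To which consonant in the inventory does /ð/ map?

/z/ is closest: same manner (fricative), place distance 1 (dental→alveolar), same voicing; total 1. Next closest is /s/ at distance 2.

z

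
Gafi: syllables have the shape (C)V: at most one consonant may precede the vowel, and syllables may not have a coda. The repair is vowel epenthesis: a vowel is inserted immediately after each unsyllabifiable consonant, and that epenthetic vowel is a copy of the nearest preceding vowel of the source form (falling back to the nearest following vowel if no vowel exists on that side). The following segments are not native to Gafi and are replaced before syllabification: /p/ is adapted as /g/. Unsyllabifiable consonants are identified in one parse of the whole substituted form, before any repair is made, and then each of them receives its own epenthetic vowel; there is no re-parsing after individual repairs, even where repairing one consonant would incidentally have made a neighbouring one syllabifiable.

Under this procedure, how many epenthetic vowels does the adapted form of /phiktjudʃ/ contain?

After substitution the input is /ghiktjudʃ/.
The unsyllabifiable consonants are /g/, /k/, /t/, /d/, /ʃ/; each receives one epenthetic vowel.

5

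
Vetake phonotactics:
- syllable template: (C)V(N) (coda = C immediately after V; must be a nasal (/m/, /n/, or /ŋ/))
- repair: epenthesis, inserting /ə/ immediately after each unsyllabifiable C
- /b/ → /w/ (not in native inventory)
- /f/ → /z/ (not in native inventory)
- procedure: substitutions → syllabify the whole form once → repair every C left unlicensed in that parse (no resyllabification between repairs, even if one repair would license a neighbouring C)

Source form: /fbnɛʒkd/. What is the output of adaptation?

zəwənɛʒəkədə

Substitution: /f/ → /z/, /b/ → /w/, giving /zwnɛʒkd/.
The consonants /z/, /w/, /ʒ/, /k/, /d/ cannot be parsed into a legal (C)V(N) syllable (only a nasal (/m/, /n/, or /ŋ/) is licensed in coda position; onsets are limited to one consonant).
Epenthesis after each stranded consonant: /z/ → /zə/, /w/ → /wə/, /ʒ/ → /ʒə/, /k/ → /kə/, /d/ → /də/.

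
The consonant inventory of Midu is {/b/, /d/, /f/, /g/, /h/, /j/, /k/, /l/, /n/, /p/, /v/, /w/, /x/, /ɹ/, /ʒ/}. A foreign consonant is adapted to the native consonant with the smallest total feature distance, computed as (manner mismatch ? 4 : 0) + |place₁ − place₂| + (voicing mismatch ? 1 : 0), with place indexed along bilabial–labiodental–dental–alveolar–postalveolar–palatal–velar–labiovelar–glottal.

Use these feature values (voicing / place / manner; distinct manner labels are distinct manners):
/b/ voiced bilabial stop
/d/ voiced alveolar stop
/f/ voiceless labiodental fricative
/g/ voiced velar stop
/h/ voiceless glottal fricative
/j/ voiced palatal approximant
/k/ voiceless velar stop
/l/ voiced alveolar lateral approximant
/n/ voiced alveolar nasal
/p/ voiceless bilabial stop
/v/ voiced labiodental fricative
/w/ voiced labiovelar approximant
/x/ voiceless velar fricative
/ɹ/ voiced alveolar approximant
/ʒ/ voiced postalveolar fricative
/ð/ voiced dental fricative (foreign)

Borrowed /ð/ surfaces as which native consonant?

/v/ is closest: same manner (fricative), place distance 1 (dental→labiodental), same voicing; total 1. Next closest is /f/ at distance 2.

v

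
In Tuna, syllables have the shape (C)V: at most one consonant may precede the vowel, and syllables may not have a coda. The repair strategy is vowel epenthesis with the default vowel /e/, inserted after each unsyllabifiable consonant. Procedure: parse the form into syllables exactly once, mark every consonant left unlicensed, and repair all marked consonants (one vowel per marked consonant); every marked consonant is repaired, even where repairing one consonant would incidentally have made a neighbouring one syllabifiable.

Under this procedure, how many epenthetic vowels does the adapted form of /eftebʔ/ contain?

3

The unsyllabifiable consonants are /f/, /b/, /ʔ/; each receives one epenthetic vowel.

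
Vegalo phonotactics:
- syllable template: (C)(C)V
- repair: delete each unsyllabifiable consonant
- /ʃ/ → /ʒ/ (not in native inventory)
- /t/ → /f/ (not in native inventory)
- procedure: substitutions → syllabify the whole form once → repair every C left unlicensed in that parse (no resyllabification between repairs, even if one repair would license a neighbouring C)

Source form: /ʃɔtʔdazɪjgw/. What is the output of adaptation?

ʒɔʔdazɪ

Substitution: /ʃ/ → /ʒ/, /t/ → /f/, giving /ʒɔfʔdazɪjgw/.
Under (C)(C)V, the unsyllabifiable consonants are /f/, /j/, /g/, /w/ (no codas are permitted; onsets may contain at most 2 consonants).
Deletion applies to /f/, /j/, /g/, /w/.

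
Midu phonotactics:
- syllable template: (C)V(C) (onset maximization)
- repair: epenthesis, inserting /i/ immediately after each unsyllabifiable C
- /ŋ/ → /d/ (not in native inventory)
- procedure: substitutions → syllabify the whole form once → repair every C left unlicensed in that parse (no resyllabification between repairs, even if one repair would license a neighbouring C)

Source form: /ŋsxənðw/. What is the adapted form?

disixənðiwi

Substitution: /ŋ/ → /d/, giving /dsxənðw/.
The consonants /d/, /s/, /ð/, /w/ cannot be parsed into a legal (C)V(C) syllable (at most one coda consonant is licensed; onsets are limited to one consonant).
Inserting the epenthetic vowel yields /d/ → /di/, /s/ → /si/, /ð/ → /ði/, /w/ → /wi/.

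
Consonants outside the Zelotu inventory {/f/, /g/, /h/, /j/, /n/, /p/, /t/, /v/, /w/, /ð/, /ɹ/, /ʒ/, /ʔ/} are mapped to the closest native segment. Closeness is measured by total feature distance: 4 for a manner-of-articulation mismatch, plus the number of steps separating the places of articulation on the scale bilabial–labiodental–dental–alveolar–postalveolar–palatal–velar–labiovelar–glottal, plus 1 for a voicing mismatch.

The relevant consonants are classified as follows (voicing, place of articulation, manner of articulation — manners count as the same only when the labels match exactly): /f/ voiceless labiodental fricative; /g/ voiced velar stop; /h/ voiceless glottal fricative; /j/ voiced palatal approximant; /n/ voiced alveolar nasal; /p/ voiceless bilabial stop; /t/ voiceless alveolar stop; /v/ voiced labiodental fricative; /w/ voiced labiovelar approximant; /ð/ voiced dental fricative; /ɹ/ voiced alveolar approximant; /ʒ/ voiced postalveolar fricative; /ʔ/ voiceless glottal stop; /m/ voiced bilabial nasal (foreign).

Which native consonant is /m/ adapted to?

/n/ is closest: same manner (nasal), place distance 3 (bilabial→alveolar), same voicing; total 3. Next closest is /p/ at distance 5.

n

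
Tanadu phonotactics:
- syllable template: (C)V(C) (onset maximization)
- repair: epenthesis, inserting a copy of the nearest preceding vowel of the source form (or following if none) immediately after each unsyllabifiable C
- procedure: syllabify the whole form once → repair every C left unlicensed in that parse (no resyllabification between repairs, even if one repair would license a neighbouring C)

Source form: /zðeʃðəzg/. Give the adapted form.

The consonants /z/, /g/ cannot be parsed into a legal (C)V(C) syllable (at most one coda consonant is licensed; onsets are limited to one consonant).
Inserting the epenthetic vowel yields /z/ → /ze/, /g/ → /gə/.

zeðeʃðəzgə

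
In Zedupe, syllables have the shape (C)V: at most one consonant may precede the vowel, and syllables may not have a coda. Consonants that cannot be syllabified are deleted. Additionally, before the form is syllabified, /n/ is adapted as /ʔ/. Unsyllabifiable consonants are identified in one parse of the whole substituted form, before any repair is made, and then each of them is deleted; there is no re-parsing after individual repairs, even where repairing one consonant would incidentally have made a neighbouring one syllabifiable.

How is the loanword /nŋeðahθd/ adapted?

Substitution: /n/ → /ʔ/, giving /ʔŋeðahθd/.
Syllabifying with onset maximization leaves /ʔ/, /h/, /θ/, /d/ stranded (no codas are permitted; onsets are limited to one consonant).
Deletion applies to /ʔ/, /h/, /θ/, /d/.

ŋeða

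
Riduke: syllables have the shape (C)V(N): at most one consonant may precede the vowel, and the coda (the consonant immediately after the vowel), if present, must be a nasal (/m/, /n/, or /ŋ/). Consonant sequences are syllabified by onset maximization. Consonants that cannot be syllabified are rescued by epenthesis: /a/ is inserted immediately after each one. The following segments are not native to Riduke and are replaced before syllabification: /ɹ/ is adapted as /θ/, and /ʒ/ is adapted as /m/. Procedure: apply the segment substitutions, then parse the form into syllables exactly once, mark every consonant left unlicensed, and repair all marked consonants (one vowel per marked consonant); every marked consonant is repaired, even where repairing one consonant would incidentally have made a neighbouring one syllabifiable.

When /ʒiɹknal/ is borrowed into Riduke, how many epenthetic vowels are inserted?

After substitution the input is /miθknal/.
The unsyllabifiable consonants are /θ/, /k/, /l/; each receives one epenthetic vowel.

3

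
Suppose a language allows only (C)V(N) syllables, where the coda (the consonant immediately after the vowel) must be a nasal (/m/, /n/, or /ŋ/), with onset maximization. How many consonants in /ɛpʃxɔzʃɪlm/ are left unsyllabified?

5

Syllabifying with onset maximization leaves /p/, /ʃ/, /z/, /l/, /m/ stranded (only a nasal (/m/, /n/, or /ŋ/) is licensed in coda position; onsets are limited to one consonant).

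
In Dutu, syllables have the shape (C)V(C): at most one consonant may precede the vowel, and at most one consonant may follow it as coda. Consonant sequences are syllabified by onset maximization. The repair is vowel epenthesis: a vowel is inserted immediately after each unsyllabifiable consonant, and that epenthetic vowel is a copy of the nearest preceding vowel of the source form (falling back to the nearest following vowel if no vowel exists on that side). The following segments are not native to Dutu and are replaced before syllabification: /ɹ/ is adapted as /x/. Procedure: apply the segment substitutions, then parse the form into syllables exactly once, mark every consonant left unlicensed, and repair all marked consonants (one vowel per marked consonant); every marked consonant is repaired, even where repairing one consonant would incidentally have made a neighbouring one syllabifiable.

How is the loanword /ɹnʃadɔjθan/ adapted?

Substitution: /ɹ/ → /x/, giving /xnʃadɔjθan/.
Syllabifying with onset maximization leaves /x/, /n/ stranded (at most one coda consonant is licensed; onsets are limited to one consonant).
Each unlicensed consonant becomes the onset of a new syllable: /x/ → /xa/, /n/ → /na/.

xanaʃadɔjθan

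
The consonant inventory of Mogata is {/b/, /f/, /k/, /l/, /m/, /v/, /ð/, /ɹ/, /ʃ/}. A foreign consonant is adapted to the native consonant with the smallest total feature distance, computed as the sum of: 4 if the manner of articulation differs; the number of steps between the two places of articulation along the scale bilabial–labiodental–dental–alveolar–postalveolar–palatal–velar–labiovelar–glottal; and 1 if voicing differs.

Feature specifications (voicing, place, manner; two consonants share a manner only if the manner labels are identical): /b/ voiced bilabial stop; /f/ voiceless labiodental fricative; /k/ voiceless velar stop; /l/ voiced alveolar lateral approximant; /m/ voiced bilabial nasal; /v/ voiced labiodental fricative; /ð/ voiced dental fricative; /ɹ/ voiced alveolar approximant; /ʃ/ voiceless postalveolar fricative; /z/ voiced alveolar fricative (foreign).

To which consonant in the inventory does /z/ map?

ð

/ð/ is closest: same manner (fricative), place distance 1 (alveolar→dental), same voicing; total 1. Next closest is /v/ at distance 2.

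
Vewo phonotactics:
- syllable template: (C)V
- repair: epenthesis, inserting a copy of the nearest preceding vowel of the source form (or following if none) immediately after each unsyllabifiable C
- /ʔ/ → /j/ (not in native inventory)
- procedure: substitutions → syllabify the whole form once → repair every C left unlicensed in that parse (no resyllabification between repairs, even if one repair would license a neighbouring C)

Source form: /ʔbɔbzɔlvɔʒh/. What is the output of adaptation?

jɔbɔbɔzɔlɔvɔʒɔhɔ

Substitution: /ʔ/ → /j/, giving /jbɔbzɔlvɔʒh/.
Syllabifying with onset maximization leaves /j/, /b/, /l/, /ʒ/, /h/ stranded (no codas are permitted; onsets are limited to one consonant).
Each unlicensed consonant becomes the onset of a new syllable: /j/ → /jɔ/, /b/ → /bɔ/, /l/ → /lɔ/, /ʒ/ → /ʒɔ/, /h/ → /hɔ/.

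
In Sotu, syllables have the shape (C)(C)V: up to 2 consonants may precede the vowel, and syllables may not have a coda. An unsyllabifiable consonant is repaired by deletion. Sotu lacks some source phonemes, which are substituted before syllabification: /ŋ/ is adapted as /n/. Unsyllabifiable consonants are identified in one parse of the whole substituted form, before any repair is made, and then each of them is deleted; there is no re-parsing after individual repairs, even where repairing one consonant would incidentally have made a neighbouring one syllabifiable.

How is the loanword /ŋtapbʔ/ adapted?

nta

Substitution: /ŋ/ → /n/, giving /ntapbʔ/.
The consonants /p/, /b/, /ʔ/ cannot be parsed into a legal (C)(C)V syllable (no codas are permitted; onsets may contain at most 2 consonants).
Each unlicensed consonant is deleted: /p/, /b/, /ʔ/.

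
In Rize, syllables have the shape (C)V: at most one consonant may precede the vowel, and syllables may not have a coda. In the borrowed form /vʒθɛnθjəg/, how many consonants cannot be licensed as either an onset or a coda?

Syllabifying with onset maximization leaves /v/, /ʒ/, /n/, /θ/, /g/ stranded (no codas are permitted; onsets are limited to one consonant).

5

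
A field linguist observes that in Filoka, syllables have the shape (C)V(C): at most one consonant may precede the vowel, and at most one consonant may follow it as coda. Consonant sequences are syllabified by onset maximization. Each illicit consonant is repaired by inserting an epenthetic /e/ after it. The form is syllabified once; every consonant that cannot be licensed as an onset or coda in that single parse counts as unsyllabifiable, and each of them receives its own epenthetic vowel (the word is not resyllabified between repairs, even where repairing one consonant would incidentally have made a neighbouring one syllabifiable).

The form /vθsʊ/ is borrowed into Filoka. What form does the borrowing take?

veθesʊ

The consonants /v/, /θ/ cannot be parsed into a legal (C)V(C) syllable (at most one coda consonant is licensed; onsets are limited to one consonant).
Each unlicensed consonant becomes the onset of a new syllable: /v/ → /ve/, /θ/ → /θe/.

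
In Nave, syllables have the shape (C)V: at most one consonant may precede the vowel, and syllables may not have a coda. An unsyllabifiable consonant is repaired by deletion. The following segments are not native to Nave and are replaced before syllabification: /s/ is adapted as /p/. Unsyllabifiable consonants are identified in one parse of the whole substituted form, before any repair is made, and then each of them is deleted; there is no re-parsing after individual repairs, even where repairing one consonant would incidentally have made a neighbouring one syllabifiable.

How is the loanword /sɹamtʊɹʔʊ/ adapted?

ɹatʊʔʊ

Substitution: /s/ → /p/, giving /pɹamtʊɹʔʊ/.
Syllabifying with onset maximization leaves /p/, /m/, /ɹ/ stranded (no codas are permitted; onsets are limited to one consonant).
Deletion applies to /p/, /m/, /ɹ/.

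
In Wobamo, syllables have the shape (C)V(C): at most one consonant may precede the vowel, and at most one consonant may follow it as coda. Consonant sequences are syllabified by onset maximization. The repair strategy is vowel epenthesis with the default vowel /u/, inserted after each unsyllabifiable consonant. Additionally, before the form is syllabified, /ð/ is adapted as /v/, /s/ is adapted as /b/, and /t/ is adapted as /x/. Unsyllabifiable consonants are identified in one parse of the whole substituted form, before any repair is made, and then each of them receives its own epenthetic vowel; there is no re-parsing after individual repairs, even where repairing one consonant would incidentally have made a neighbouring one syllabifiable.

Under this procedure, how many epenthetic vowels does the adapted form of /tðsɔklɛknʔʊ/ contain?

After substitution the input is /xvbɔklɛknʔʊ/.
The unsyllabifiable consonants are /x/, /v/, /n/; each receives one epenthetic vowel.

3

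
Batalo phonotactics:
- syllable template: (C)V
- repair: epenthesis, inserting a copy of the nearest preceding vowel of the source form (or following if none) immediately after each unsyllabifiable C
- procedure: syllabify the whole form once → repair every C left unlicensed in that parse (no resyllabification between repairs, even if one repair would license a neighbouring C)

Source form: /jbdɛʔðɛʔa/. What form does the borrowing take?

Syllabifying with onset maximization leaves /j/, /b/, /ʔ/ stranded (no codas are permitted; onsets are limited to one consonant).
Inserting the epenthetic vowel yields /j/ → /jɛ/, /b/ → /bɛ/, /ʔ/ → /ʔɛ/.

jɛbɛdɛʔɛðɛʔa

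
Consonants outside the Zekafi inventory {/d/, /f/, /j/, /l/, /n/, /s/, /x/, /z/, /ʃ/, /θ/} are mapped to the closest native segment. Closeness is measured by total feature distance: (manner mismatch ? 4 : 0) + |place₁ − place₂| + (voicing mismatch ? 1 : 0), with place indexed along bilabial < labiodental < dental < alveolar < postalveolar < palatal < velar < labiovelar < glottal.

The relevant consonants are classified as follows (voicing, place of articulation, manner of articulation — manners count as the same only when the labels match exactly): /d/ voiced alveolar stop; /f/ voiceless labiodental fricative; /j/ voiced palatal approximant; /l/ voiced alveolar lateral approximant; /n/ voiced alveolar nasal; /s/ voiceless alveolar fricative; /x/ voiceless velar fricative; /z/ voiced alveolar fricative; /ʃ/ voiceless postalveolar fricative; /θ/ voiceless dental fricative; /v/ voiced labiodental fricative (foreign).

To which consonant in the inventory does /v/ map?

f

/f/ is closest: same manner (fricative), place distance 0 (labiodental→labiodental), voicing differs (+1); total 1. Next closest is /z/ at distance 2.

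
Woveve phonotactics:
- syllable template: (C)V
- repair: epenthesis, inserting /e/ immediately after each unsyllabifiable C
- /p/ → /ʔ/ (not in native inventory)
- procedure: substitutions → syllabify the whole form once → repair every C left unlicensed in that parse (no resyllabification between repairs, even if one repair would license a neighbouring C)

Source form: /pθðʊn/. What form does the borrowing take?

Substitution: /p/ → /ʔ/, giving /ʔθðʊn/.
Under (C)V, the unsyllabifiable consonants are /ʔ/, /θ/, /n/ (no codas are permitted; onsets are limited to one consonant).
Inserting the epenthetic vowel yields /ʔ/ → /ʔe/, /θ/ → /θe/, /n/ → /ne/.

ʔeθeðʊne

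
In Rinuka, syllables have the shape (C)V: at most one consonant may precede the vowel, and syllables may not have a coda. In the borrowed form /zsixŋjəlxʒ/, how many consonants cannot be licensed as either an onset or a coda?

6

The consonants /z/, /x/, /ŋ/, /l/, /x/, /ʒ/ cannot be parsed into a legal (C)V syllable (no codas are permitted; onsets are limited to one consonant).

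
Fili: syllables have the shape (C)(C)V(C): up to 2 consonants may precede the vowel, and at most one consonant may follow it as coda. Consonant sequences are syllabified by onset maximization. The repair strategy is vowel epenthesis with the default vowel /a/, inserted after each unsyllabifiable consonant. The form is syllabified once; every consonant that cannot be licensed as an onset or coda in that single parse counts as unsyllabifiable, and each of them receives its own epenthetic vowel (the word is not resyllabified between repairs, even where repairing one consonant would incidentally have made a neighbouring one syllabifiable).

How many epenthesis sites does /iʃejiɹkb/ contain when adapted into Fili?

The unsyllabifiable consonants are /k/, /b/; each receives one epenthetic vowel.

2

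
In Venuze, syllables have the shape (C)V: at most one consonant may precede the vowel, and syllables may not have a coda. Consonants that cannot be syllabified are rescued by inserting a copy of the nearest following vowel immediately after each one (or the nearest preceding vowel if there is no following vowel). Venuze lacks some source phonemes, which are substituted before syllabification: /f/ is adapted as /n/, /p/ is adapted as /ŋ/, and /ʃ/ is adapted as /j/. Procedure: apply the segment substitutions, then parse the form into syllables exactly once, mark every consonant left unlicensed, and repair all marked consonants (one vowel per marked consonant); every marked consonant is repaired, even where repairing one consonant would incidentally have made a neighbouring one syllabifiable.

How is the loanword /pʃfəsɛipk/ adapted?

Substitution: /p/ → /ŋ/, /ʃ/ → /j/, /f/ → /n/, giving /ŋjnəsɛiŋk/.
Syllabifying with onset maximization leaves /ŋ/, /j/, /ŋ/, /k/ stranded (no codas are permitted; onsets are limited to one consonant).
Each unlicensed consonant becomes the onset of a new syllable: /ŋ/ → /ŋə/, /j/ → /jə/, /ŋ/ → /ŋi/, /k/ → /ki/.

ŋəjənəsɛiŋiki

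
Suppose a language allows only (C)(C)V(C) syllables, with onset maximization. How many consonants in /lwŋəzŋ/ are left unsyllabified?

2

The consonants /l/, /ŋ/ cannot be parsed into a legal (C)(C)V(C) syllable (at most one coda consonant is licensed; onsets may contain at most 2 consonants).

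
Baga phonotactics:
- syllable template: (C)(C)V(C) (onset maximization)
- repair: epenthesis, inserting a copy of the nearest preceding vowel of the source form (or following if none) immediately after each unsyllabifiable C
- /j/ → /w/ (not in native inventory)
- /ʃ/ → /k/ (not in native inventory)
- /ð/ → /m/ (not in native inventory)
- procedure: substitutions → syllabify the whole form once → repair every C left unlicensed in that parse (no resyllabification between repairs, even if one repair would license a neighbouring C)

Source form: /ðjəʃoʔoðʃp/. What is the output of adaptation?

Substitution: /ð/ → /m/, /j/ → /w/, /ʃ/ → /k/, giving /mwəkoʔomkp/.
The consonants /k/, /p/ cannot be parsed into a legal (C)(C)V(C) syllable (at most one coda consonant is licensed; onsets may contain at most 2 consonants).
Epenthesis after each stranded consonant: /k/ → /ko/, /p/ → /po/.

mwəkoʔomkopo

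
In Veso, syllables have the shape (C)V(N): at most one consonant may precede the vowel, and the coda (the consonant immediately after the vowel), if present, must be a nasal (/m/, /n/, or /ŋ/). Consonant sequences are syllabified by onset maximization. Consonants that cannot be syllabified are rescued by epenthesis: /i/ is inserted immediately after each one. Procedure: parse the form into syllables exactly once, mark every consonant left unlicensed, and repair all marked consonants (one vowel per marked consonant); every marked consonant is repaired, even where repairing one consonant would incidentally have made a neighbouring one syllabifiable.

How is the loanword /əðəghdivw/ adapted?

The consonants /g/, /h/, /v/, /w/ cannot be parsed into a legal (C)V(N) syllable (only a nasal (/m/, /n/, or /ŋ/) is licensed in coda position; onsets are limited to one consonant).
Epenthesis after each stranded consonant: /g/ → /gi/, /h/ → /hi/, /v/ → /vi/, /w/ → /wi/.

əðəgihidiviwi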